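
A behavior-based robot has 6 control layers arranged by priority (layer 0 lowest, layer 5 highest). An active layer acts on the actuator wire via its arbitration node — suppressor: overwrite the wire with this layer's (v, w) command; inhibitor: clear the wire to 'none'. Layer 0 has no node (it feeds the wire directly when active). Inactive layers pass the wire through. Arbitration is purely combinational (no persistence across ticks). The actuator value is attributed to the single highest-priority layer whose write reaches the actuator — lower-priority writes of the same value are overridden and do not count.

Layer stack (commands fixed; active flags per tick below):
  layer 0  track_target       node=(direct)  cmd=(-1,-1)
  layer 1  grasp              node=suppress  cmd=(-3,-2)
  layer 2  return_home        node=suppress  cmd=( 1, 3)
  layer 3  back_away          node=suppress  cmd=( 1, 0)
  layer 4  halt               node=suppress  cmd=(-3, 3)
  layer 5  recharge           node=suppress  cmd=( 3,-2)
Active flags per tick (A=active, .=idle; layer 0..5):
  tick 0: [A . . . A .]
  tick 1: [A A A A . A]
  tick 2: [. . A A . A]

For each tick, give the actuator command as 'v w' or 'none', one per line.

tick 0:
  layer 0 (track_target) active — direct: (-1, -1)
  layer 1 (grasp) idle — unchanged: (-1, -1)
  layer 2 (return_home) idle — unchanged: (-1, -1)
  layer 3 (back_away) idle — unchanged: (-1, -1)
  layer 4 (halt) active — suppresses: (-3, 3)
  layer 5 (recharge) idle — unchanged: (-3, 3)
  → actuator (-3, 3)
tick 1:
  layer 0 (track_target) active — direct: (-1, -1)
  layer 1 (grasp) active — suppresses: (-3, -2)
  layer 2 (return_home) active — suppresses: (1, 3)
  layer 3 (back_away) active — suppresses: (1, 0)
  layer 4 (halt) idle — unchanged: (1, 0)
  layer 5 (recharge) active — suppresses: (3, -2)
  → actuator (3, -2)
tick 2:
  layer 0 (track_target) idle — none
  layer 1 (grasp) idle — unchanged: none
  layer 2 (return_home) active — suppresses: (1, 3)
  layer 3 (back_away) active — suppresses: (1, 0)
  layer 4 (halt) idle — unchanged: (1, 0)
  layer 5 (recharge) active — suppresses: (3, -2)
  → actuator (3, -2)

-3 3
3 -2
3 -2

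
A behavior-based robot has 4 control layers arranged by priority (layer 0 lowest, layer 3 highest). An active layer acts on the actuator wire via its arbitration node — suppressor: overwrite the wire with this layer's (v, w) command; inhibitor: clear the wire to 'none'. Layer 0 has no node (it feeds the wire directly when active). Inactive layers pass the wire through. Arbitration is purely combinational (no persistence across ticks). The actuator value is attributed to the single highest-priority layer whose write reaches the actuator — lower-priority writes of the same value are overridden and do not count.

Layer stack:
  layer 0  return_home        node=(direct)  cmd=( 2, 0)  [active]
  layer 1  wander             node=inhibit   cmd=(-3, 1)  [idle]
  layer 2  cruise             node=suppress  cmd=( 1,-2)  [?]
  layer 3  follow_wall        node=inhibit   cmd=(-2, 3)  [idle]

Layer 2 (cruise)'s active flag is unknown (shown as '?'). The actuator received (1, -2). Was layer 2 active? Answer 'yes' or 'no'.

yes

If layer 2 is active=yes:
  actuator would be (1, -2)
If layer 2 is active=no:
  actuator would be (2, 0)
Observed (1, -2), so layer 2 was active.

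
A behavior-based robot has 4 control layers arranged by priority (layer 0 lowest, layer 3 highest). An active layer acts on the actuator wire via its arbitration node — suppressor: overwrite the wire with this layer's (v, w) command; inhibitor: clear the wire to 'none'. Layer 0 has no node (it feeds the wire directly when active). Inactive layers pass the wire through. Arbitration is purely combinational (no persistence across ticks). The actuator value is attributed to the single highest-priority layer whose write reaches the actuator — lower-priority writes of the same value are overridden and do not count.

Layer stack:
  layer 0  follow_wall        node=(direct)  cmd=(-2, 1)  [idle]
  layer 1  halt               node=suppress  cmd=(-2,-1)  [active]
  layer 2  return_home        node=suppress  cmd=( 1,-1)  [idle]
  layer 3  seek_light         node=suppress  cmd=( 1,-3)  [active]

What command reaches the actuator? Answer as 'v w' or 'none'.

[0] follow_wall off; wire := none
[1] halt on (suppress); wire := (-2, -1)
[2] return_home off; pass (-2, -1)
[3] seek_light on (suppress); wire := (1, -3)
output (1, -3)

1 -3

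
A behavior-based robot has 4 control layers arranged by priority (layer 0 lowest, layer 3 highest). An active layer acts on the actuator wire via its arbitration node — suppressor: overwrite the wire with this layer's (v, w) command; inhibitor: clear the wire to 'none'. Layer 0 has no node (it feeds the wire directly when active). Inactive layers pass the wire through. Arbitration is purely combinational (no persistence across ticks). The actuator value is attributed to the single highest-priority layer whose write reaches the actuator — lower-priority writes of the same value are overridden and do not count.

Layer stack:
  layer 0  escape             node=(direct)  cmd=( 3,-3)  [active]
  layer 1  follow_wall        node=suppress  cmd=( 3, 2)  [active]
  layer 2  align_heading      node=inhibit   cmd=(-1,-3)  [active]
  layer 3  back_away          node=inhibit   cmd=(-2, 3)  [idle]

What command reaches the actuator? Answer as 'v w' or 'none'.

L0 escape: active, feeds wire = (3, -3)
L1 follow_wall: active, suppressor → wire = (3, 2)
L2 align_heading: active, inhibitor → wire = none
L3 back_away: idle → wire stays none
actuator = none

none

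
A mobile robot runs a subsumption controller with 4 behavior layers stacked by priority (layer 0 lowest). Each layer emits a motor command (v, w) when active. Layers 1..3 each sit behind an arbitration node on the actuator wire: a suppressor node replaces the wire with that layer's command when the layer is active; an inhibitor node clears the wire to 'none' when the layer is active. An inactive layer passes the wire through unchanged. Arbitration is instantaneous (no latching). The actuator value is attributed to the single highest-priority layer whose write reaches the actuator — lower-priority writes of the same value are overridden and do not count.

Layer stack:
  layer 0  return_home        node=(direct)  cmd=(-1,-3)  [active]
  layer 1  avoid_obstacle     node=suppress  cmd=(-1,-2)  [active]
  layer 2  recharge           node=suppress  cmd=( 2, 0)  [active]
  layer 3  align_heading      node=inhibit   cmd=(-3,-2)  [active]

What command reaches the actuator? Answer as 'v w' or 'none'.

L0 return_home: active, feeds wire = (-1, -3)
L1 avoid_obstacle: active, suppressor → wire = (-1, -2)
L2 recharge: active, suppressor → wire = (2, 0)
L3 align_heading: active, inhibitor → wire = none
actuator = none

none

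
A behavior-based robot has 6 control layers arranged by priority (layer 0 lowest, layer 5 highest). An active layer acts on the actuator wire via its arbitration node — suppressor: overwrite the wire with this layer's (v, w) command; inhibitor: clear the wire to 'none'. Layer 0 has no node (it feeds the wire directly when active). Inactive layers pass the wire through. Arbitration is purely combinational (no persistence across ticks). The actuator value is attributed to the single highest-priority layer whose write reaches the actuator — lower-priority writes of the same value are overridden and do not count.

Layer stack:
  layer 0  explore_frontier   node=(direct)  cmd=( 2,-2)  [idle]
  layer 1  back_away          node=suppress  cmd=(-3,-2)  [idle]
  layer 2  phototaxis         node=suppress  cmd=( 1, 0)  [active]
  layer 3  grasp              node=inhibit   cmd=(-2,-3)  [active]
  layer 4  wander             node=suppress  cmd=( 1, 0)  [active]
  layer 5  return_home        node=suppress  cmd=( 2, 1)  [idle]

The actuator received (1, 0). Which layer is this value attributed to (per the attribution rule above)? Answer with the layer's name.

wander

layer 0 (explore_frontier) idle — none
layer 1 (back_away) idle — unchanged: none
layer 2 (phototaxis) active — suppresses: (1, 0)
layer 3 (grasp) active — inhibits: none
layer 4 (wander) active — suppresses: (1, 0)
layer 5 (return_home) idle — unchanged: (1, 0)
→ actuator (1, 0)
last writer: layer 4 = wander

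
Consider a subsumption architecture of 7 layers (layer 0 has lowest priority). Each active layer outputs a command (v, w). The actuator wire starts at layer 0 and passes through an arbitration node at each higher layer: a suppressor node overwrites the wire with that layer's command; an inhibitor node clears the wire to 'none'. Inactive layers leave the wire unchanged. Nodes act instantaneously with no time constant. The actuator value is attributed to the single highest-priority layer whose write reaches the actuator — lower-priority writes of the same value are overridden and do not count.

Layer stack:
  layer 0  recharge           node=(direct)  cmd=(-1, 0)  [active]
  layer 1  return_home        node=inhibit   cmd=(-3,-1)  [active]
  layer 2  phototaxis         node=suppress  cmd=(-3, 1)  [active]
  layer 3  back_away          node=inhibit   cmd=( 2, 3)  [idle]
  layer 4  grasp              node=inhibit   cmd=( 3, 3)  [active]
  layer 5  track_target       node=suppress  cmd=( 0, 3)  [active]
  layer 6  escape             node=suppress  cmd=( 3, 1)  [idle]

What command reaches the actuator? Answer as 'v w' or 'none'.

0 3

layer 0 (recharge) active — direct: (-1, 0)
layer 1 (return_home) active — inhibits: none
layer 2 (phototaxis) active — suppresses: (-3, 1)
layer 3 (back_away) idle — unchanged: (-3, 1)
layer 4 (grasp) active — inhibits: none
layer 5 (track_target) active — suppresses: (0, 3)
layer 6 (escape) idle — unchanged: (0, 3)
→ actuator (0, 3)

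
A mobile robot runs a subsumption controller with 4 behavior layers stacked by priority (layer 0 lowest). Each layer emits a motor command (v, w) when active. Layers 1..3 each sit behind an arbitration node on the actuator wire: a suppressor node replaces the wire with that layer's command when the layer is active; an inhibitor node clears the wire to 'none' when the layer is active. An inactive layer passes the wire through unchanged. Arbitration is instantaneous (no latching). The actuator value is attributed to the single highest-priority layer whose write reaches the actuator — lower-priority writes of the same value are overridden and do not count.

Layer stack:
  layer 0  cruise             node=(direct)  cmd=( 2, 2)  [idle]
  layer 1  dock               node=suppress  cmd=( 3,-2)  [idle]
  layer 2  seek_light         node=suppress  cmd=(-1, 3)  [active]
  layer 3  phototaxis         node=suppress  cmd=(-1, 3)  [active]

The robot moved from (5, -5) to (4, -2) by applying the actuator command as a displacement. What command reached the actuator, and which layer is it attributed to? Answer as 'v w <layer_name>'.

displacement = (4, -2) − (5, -5) = (-1, 3)
[0] cruise off; wire := none
[1] dock off; pass none
[2] seek_light on (suppress); wire := (-1, 3)
[3] phototaxis on (suppress); wire := (-1, 3)
output (-1, 3) — from layer 3 (phototaxis)

-1 3 phototaxis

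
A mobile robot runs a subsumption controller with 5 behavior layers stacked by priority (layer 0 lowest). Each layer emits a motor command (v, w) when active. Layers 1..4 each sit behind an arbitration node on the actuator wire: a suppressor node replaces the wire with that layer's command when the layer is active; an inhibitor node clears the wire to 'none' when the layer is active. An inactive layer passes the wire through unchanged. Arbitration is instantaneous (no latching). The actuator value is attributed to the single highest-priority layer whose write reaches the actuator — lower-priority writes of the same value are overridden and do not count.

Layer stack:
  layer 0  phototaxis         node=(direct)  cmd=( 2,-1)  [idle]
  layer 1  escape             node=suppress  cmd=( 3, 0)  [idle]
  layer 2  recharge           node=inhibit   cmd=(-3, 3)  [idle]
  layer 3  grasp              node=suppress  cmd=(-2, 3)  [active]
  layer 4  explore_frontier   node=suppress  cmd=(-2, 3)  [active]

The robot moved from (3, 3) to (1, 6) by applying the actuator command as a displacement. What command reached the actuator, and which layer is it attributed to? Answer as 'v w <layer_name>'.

displacement = (1, 6) − (3, 3) = (-2, 3)
[0] phototaxis off; wire := none
[1] escape off; pass none
[2] recharge off; pass none
[3] grasp on (suppress); wire := (-2, 3)
[4] explore_frontier on (suppress); wire := (-2, 3)
output (-2, 3) — from layer 4 (explore_frontier)

-2 3 explore_frontier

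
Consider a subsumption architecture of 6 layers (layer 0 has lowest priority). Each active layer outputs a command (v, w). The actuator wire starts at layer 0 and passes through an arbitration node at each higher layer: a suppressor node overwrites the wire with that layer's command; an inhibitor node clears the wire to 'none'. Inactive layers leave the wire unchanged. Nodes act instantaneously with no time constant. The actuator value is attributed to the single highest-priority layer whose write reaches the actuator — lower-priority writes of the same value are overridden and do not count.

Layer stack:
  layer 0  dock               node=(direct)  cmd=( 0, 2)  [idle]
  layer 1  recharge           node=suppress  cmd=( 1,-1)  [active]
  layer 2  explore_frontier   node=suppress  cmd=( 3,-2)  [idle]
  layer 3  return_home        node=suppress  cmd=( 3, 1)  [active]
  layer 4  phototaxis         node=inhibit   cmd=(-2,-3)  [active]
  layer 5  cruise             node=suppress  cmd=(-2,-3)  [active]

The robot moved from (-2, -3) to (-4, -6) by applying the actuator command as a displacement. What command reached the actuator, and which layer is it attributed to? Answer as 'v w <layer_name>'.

displacement = (-4, -6) − (-2, -3) = (-2, -3)
layer 0 (dock) idle — none
layer 1 (recharge) active — suppresses: (1, -1)
layer 2 (explore_frontier) idle — unchanged: (1, -1)
layer 3 (return_home) active — suppresses: (3, 1)
layer 4 (phototaxis) active — inhibits: none
layer 5 (cruise) active — suppresses: (-2, -3)
→ actuator (-2, -3) — from layer 5 (cruise)

-2 -3 cruise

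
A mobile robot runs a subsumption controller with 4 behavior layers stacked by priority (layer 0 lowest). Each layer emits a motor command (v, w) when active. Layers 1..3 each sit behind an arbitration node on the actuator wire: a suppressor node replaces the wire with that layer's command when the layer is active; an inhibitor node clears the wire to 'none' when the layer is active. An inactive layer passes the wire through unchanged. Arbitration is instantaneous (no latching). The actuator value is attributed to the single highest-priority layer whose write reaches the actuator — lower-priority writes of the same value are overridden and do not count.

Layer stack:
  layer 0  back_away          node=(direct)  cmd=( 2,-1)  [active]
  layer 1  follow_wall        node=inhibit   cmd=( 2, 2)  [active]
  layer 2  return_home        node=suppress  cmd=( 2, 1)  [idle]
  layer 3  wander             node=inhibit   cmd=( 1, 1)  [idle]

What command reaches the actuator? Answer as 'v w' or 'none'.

none

layer 0 (back_away) active — direct: (2, -1)
layer 1 (follow_wall) active — inhibits: none
layer 2 (return_home) idle — unchanged: none
layer 3 (wander) idle — unchanged: none
→ actuator none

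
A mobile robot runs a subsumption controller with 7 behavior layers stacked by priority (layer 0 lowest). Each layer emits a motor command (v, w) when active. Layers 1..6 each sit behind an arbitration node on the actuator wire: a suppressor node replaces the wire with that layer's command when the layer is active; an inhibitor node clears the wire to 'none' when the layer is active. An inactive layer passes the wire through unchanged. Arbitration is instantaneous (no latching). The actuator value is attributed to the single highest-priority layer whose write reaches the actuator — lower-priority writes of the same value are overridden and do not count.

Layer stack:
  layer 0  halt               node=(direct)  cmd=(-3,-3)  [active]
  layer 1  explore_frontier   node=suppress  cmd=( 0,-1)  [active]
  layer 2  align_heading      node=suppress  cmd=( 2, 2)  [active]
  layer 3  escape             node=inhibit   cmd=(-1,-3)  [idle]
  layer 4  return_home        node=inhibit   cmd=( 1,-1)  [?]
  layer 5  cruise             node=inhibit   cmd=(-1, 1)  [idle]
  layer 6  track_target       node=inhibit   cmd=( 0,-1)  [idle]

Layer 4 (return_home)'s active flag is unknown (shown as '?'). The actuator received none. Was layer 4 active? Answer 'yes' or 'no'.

If layer 4 is active=yes:
  actuator would be none
If layer 4 is active=no:
  actuator would be (2, 2)
Observed none, so layer 4 was active.

yes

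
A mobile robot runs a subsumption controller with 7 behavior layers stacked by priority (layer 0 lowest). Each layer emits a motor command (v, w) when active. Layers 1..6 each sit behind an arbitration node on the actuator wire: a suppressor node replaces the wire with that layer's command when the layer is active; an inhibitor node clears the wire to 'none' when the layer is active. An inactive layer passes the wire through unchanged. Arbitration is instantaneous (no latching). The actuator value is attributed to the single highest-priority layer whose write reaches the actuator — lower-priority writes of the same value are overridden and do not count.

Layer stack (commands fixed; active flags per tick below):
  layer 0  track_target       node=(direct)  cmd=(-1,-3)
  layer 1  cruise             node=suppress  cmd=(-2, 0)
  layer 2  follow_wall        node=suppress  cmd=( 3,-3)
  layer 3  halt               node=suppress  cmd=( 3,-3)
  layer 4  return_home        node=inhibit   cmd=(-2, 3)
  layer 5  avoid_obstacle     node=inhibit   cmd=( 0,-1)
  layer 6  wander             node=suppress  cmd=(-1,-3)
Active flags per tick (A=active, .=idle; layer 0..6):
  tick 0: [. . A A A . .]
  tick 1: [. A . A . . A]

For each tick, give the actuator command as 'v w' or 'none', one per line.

none
-1 -3

tick 0:
  L0 track_target: idle → wire = none
  L1 cruise: idle → wire stays none
  L2 follow_wall: active, suppressor → wire = (3, -3)
  L3 halt: active, suppressor → wire = (3, -3)
  L4 return_home: active, inhibitor → wire = none
  L5 avoid_obstacle: idle → wire stays none
  L6 wander: idle → wire stays none
  actuator = none
tick 1:
  L0 track_target: idle → wire = none
  L1 cruise: active, suppressor → wire = (-2, 0)
  L2 follow_wall: idle → wire stays (-2, 0)
  L3 halt: active, suppressor → wire = (3, -3)
  L4 return_home: idle → wire stays (3, -3)
  L5 avoid_obstacle: idle → wire stays (3, -3)
  L6 wander: active, suppressor → wire = (-1, -3)
  actuator = (-1, -3)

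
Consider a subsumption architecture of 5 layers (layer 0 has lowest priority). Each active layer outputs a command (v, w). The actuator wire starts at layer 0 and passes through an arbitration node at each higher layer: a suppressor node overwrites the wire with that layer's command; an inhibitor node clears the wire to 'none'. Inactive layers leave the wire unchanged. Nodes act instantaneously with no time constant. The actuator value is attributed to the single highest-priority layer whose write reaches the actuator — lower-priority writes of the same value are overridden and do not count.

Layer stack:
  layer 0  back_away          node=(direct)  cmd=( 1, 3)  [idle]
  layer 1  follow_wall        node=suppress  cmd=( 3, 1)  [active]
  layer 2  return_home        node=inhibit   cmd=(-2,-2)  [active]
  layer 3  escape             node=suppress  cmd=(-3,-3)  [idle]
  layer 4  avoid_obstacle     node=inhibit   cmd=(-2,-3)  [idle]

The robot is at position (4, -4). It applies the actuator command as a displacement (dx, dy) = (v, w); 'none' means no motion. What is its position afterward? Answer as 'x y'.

4 -4

L0 back_away: idle → wire = none
L1 follow_wall: active, suppressor → wire = (3, 1)
L2 return_home: active, inhibitor → wire = none
L3 escape: idle → wire stays none
L4 avoid_obstacle: idle → wire stays none
actuator = none
position: (4, -4) + none = (4, -4)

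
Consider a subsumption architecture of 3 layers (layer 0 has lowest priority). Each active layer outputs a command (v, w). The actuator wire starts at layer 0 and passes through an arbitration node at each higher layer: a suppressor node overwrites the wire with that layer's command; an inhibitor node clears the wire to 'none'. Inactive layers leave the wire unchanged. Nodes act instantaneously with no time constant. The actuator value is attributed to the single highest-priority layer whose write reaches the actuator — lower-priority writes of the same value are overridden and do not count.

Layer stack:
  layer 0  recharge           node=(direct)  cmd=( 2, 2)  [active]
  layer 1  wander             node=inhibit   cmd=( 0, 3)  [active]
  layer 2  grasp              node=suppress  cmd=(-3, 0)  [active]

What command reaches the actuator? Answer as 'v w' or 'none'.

layer 0 (recharge) active — direct: (2, 2)
layer 1 (wander) active — inhibits: none
layer 2 (grasp) active — suppresses: (-3, 0)
→ actuator (-3, 0)

-3 0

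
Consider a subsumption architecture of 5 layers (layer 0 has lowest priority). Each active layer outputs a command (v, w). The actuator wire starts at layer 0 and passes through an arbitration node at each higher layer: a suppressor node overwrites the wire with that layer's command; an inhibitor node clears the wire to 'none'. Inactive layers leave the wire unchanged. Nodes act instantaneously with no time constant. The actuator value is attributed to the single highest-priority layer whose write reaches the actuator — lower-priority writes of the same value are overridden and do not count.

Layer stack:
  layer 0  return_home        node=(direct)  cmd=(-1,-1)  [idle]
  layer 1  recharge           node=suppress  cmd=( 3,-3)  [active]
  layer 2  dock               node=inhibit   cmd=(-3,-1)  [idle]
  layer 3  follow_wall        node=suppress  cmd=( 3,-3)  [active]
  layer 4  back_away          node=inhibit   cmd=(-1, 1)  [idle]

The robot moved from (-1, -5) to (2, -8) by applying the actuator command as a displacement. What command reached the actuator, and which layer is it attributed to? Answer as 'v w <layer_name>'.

displacement = (2, -8) − (-1, -5) = (3, -3)
L0 return_home: idle → wire = none
L1 recharge: active, suppressor → wire = (3, -3)
L2 dock: idle → wire stays (3, -3)
L3 follow_wall: active, suppressor → wire = (3, -3)
L4 back_away: idle → wire stays (3, -3)
actuator = (3, -3) — from layer 3 (follow_wall)

3 -3 follow_wall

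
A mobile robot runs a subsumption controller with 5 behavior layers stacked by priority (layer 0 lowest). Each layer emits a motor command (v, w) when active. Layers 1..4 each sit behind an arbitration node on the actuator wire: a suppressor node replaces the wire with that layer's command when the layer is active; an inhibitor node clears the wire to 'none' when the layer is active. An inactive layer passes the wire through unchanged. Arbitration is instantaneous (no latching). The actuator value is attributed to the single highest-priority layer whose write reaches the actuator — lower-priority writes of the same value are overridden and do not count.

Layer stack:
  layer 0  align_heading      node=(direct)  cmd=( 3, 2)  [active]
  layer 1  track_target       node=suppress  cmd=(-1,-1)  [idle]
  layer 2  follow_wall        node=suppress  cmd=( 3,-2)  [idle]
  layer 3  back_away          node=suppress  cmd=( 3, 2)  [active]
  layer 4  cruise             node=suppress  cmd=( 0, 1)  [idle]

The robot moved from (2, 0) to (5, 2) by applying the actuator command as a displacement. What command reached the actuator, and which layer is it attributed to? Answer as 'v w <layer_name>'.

3 2 back_away

displacement = (5, 2) − (2, 0) = (3, 2)
L0 align_heading: active, feeds wire = (3, 2)
L1 track_target: idle → wire stays (3, 2)
L2 follow_wall: idle → wire stays (3, 2)
L3 back_away: active, suppressor → wire = (3, 2)
L4 cruise: idle → wire stays (3, 2)
actuator = (3, 2) — from layer 3 (back_away)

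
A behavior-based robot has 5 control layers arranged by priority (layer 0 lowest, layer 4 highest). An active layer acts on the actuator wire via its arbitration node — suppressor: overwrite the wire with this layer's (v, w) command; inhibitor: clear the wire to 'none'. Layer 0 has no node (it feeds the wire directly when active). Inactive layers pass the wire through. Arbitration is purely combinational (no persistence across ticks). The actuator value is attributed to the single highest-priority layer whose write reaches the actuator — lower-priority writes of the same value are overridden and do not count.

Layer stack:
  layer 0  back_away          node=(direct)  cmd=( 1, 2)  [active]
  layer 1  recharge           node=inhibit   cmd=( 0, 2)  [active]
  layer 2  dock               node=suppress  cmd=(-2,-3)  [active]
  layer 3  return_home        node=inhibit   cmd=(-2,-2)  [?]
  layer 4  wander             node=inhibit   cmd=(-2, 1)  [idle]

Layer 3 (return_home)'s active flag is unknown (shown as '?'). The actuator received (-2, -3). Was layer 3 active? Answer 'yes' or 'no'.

If layer 3 is active=yes:
  actuator would be none
If layer 3 is active=no:
  actuator would be (-2, -3)
Observed (-2, -3), so layer 3 was idle.

no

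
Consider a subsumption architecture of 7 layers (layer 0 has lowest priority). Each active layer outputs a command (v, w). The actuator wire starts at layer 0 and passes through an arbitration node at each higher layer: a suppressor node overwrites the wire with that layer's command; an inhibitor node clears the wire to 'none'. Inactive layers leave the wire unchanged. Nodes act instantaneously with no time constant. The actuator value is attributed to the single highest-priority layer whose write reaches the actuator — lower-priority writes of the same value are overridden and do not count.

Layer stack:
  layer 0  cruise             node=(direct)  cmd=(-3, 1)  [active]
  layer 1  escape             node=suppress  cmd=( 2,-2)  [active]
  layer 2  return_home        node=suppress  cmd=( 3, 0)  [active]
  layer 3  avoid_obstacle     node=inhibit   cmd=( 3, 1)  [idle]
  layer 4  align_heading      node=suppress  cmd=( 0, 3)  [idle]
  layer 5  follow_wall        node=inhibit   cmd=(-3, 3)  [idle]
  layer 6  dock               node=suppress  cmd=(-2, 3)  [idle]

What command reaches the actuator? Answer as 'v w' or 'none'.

layer 0 (cruise) active — direct: (-3, 1)
layer 1 (escape) active — suppresses: (2, -2)
layer 2 (return_home) active — suppresses: (3, 0)
layer 3 (avoid_obstacle) idle — unchanged: (3, 0)
layer 4 (align_heading) idle — unchanged: (3, 0)
layer 5 (follow_wall) idle — unchanged: (3, 0)
layer 6 (dock) idle — unchanged: (3, 0)
→ actuator (3, 0)

3 0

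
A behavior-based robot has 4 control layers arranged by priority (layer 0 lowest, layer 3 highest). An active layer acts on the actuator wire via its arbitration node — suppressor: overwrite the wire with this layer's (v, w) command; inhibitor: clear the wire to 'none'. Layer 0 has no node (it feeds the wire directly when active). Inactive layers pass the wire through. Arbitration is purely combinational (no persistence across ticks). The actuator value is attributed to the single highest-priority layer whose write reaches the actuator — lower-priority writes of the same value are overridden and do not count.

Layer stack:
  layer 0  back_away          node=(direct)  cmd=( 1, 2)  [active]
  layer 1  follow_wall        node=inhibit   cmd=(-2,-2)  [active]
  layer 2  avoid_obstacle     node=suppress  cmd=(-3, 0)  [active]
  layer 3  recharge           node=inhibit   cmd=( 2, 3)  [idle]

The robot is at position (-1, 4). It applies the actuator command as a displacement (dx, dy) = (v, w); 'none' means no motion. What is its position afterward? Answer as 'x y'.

-4 4

L0 back_away: active, feeds wire = (1, 2)
L1 follow_wall: active, inhibitor → wire = none
L2 avoid_obstacle: active, suppressor → wire = (-3, 0)
L3 recharge: idle → wire stays (-3, 0)
actuator = (-3, 0)
position: (-1, 4) + (-3, 0) = (-4, 4)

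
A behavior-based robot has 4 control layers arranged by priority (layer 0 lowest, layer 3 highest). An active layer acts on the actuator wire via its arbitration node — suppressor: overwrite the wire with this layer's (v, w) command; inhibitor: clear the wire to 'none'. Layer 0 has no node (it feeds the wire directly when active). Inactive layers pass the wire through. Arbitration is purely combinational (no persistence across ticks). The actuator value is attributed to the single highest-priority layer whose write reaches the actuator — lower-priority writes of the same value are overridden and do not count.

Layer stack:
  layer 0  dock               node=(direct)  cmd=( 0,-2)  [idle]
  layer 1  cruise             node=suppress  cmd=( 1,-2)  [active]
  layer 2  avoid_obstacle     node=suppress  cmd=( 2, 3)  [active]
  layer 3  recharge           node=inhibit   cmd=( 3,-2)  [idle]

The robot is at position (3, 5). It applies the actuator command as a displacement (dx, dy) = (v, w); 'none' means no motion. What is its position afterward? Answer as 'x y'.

5 8

[0] dock off; wire := none
[1] cruise on (suppress); wire := (1, -2)
[2] avoid_obstacle on (suppress); wire := (2, 3)
[3] recharge off; pass (2, 3)
output (2, 3)
position: (3, 5) + (2, 3) = (5, 8)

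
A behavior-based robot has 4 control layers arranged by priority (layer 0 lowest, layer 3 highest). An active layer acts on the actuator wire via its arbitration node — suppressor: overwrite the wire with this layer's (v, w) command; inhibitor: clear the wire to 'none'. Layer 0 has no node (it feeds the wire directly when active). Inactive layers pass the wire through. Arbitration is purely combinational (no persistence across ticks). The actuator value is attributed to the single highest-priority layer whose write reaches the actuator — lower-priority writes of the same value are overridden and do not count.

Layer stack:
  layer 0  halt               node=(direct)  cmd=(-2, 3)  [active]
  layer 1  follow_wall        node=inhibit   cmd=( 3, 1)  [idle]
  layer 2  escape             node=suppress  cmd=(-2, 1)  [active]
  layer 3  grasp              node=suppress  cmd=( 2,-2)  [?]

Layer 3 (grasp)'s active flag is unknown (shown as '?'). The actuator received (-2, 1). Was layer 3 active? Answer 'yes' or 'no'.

no

If layer 3 is active=yes:
  actuator would be (2, -2)
If layer 3 is active=no:
  actuator would be (-2, 1)
Observed (-2, 1), so layer 3 was idle.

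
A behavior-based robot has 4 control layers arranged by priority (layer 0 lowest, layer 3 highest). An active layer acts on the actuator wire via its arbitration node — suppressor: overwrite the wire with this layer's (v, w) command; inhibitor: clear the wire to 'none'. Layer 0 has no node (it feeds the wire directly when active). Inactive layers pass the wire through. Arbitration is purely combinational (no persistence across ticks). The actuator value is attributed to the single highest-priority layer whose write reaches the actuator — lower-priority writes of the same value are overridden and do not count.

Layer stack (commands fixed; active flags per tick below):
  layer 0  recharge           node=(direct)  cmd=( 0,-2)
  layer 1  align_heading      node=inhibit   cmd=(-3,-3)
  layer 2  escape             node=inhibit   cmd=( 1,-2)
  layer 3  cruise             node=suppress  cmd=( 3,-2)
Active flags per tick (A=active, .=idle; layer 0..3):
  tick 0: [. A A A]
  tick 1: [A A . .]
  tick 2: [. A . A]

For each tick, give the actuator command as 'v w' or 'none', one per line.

3 -2
none
3 -2

tick 0:
  [0] recharge off; wire := none
  [1] align_heading on (inhibit); wire := none
  [2] escape on (inhibit); wire := none
  [3] cruise on (suppress); wire := (3, -2)
  output (3, -2)
tick 1:
  [0] recharge on; wire := (0, -2)
  [1] align_heading on (inhibit); wire := none
  [2] escape off; pass none
  [3] cruise off; pass none
  output none
tick 2:
  [0] recharge off; wire := none
  [1] align_heading on (inhibit); wire := none
  [2] escape off; pass none
  [3] cruise on (suppress); wire := (3, -2)
  output (3, -2)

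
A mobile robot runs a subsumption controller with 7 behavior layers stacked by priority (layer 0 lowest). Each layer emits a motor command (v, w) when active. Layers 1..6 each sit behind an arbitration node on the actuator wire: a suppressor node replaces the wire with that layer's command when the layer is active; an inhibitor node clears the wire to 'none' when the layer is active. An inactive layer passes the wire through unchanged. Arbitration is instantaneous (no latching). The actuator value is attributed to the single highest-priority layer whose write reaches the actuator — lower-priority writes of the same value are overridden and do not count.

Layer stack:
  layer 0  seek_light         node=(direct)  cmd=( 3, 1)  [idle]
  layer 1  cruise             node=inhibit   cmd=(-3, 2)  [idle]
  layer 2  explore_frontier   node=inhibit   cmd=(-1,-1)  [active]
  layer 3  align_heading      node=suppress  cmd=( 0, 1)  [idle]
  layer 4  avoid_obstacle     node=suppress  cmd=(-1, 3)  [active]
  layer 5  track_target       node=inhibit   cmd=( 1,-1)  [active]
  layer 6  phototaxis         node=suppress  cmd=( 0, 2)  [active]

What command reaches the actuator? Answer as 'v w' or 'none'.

L0 seek_light: idle → wire = none
L1 cruise: idle → wire stays none
L2 explore_frontier: active, inhibitor → wire = none
L3 align_heading: idle → wire stays none
L4 avoid_obstacle: active, suppressor → wire = (-1, 3)
L5 track_target: active, inhibitor → wire = none
L6 phototaxis: active, suppressor → wire = (0, 2)
actuator = (0, 2)

0 2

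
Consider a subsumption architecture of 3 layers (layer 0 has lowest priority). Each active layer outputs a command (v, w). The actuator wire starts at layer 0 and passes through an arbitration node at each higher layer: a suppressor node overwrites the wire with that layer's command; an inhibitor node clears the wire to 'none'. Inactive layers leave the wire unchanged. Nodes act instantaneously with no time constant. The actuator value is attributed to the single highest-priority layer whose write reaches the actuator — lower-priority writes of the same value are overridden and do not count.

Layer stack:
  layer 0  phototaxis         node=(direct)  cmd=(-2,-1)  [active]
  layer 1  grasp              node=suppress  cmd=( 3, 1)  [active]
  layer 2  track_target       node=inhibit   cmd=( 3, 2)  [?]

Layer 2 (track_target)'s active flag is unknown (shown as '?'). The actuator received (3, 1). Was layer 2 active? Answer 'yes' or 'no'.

no

If layer 2 is active=yes:
  actuator would be none
If layer 2 is active=no:
  actuator would be (3, 1)
Observed (3, 1), so layer 2 was idle.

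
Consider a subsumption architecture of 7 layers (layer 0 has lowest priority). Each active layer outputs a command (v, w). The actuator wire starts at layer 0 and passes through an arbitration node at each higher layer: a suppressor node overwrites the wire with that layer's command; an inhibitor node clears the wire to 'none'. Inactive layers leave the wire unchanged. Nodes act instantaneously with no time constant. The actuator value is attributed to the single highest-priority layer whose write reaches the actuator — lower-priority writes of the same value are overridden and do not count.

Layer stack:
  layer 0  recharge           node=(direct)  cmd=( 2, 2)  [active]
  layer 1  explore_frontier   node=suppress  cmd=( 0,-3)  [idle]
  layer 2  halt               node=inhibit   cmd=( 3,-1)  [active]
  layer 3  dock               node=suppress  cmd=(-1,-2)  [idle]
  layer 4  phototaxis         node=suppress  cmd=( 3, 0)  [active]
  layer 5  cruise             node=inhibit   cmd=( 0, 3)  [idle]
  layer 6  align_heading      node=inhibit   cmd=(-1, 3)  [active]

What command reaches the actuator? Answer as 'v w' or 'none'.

L0 recharge: active, feeds wire = (2, 2)
L1 explore_frontier: idle → wire stays (2, 2)
L2 halt: active, inhibitor → wire = none
L3 dock: idle → wire stays none
L4 phototaxis: active, suppressor → wire = (3, 0)
L5 cruise: idle → wire stays (3, 0)
L6 align_heading: active, inhibitor → wire = none
actuator = none

none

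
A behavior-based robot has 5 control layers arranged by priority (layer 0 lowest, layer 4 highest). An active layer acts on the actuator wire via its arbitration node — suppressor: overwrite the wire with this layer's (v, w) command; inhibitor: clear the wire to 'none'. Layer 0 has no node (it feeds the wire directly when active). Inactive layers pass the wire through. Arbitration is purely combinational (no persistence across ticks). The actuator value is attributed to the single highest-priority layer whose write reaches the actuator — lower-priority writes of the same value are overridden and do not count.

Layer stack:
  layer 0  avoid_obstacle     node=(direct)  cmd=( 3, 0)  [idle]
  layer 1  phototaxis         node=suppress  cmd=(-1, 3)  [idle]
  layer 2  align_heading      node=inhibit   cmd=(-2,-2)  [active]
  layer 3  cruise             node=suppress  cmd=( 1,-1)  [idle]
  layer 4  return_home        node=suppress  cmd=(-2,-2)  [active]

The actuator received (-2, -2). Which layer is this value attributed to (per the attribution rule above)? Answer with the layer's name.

return_home

layer 0 (avoid_obstacle) idle — none
layer 1 (phototaxis) idle — unchanged: none
layer 2 (align_heading) active — inhibits: none
layer 3 (cruise) idle — unchanged: none
layer 4 (return_home) active — suppresses: (-2, -2)
→ actuator (-2, -2)
last writer: layer 4 = return_home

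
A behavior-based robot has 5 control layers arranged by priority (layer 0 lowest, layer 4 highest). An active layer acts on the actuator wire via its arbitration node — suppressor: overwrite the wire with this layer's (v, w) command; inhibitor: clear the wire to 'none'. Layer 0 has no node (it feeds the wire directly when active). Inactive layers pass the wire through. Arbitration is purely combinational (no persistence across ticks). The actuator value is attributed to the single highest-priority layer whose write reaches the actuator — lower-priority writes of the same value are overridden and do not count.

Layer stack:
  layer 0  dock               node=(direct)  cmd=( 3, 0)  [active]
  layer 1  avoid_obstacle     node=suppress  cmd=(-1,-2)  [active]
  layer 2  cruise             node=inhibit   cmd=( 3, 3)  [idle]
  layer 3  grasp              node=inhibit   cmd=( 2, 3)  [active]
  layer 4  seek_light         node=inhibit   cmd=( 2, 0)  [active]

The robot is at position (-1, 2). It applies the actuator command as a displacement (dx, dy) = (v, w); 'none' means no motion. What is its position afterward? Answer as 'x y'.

-1 2

L0 dock: active, feeds wire = (3, 0)
L1 avoid_obstacle: active, suppressor → wire = (-1, -2)
L2 cruise: idle → wire stays (-1, -2)
L3 grasp: active, inhibitor → wire = none
L4 seek_light: active, inhibitor → wire = none
actuator = none
position: (-1, 2) + none = (-1, 2)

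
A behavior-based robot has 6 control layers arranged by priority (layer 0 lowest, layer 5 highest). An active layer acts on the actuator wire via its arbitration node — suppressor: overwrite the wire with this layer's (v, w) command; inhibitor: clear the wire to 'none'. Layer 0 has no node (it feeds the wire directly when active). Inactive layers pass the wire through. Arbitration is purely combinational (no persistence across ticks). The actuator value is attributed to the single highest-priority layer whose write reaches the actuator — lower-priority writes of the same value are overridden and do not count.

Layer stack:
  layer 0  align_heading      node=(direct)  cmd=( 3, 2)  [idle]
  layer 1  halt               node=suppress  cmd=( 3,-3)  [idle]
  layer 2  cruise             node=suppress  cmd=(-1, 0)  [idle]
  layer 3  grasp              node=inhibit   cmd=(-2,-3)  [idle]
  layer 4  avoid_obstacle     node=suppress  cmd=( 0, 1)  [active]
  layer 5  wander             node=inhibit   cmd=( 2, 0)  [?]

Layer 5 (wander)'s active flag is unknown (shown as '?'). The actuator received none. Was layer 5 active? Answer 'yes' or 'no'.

yes

If layer 5 is active=yes:
  actuator would be none
If layer 5 is active=no:
  actuator would be (0, 1)
Observed none, so layer 5 was active.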